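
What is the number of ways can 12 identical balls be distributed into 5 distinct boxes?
1,820

Solution: C(12+5-1, 5-1) = C(16, 4) = 1,820.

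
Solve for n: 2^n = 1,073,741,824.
30

1,073,741,824 = 1,024 × 1,024 × 1,024 = 2^10 × 2^10 × 2^10 = 2^30, so n = 30.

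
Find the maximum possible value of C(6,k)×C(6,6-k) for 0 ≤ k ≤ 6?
400

Reasoning: C(6,k)·C(6,6-k) = C(6,k)², maximised at the centre k = 3: C(6,3)² = 400.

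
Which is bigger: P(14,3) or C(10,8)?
P(14,3)=2,184, C(10,8)=45.

Answer: P(14,3)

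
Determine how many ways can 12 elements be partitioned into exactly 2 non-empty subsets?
This equals S(12,2), the Stirling number of the 2nd kind.
Using the Stirling recurrence: S(n,k) = k·S(n-1,k) + S(n-1,k-1)
S(12,2) = 2·S(11,2) + S(11,1)
         = 2·1023 + 1
         = 2046 + 1
         = 2,047

Answer: 2,047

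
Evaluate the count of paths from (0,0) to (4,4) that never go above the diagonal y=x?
14

Reasoning: Counted by the Catalan number C_4: C_4 = C(8,4)/(4+1) = 70/5 = 14.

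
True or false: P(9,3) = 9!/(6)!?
True

Working:
Permutation formula P(n,k) = n!/(n-k)!: 9!/6! = 362,880/720 = 504 = P(9,3). The statement holds.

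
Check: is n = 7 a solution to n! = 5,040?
Yes

Solution: 7! = 7·6! = 7·720 = 5,040, which equals 5,040.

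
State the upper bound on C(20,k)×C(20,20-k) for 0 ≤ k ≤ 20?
34,134,779,536

Working:
C(20,k)·C(20,20-k) = C(20,k)², maximised at the centre k = 10: C(20,10)² = 34,134,779,536.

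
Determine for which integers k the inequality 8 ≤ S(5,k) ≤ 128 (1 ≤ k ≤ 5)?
S(5,1)=1; S(5,2)=15; S(5,3)=25; S(5,4)=10; S(5,5)=1. So valid k = 2, 3, 4.
Final answer: 2, 3, 4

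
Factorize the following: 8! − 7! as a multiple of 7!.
7 × 7! = 35,280

Explanation: 8! − 7! = 8·7! − 7! = (8 − 1)·7! = 7 × 7! = 35,280.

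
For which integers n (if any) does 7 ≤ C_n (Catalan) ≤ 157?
C_3=5; C_4=14; C_5=42; C_6=132; C_7=429. So valid n = 4, 5, 6.
Final answer: 4, 5, 6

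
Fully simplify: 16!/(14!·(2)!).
This is C(16,14) = 120.
Final answer: 120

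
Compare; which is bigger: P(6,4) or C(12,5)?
C(12,5)

Reasoning: P(6,4)=360, C(12,5)=792.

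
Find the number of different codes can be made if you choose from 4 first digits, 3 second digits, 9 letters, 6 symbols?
By the multiplication principle: 4 × 3 × 9 × 6 = 648.

Answer: 648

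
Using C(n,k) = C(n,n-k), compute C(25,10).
C(25,10) = C(25,15) = 3,268,760.

Answer: 3,268,760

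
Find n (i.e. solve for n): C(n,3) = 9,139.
C(n,3) = n(n−1)(n−2)/3! is increasing in n, and n(n−1)(n−2) = 3!·9,139 = 54,834 ≈ (n−1)^3 gives n ≈ 39.0. Check: C(37,3) = 7,770, C(38,3) = 8,436, C(39,3) = 9,139 ✓. So n = 39.
Final answer: 39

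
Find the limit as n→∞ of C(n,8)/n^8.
C(n,8) ≈ n^8/8! for large n. Limit = 1/8! = 1/40320.
Final answer: 1/40320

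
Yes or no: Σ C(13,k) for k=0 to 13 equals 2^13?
Binomial theorem: Σ C(13,k) = (1+1)^13 = 2^13 = 8,192; RHS 2^13 = 8,192.

Answer: Yes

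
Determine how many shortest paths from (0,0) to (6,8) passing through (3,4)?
1,225
To (3,4): C(7,3)=35. From there: C(7,3)=35. Total: 1,225.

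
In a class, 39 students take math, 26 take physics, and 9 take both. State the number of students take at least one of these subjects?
|A∪B| = |A|+|B|-|A∩B| = 39+26-9 = 56.
Final answer: 56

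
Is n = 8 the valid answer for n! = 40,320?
Yes

Solution: 8! = 8·7! = 8·5,040 = 40,320, which equals 40,320.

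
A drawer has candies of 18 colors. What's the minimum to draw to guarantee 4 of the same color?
55

Worst case: 3 of each = 54. One more: 55.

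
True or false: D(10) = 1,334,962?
False

Reasoning: Derangements of 10 elements: D(10) = (10-1)·[D(9) + D(8)] = 9·[133,496 + 14,833] = 1,334,961.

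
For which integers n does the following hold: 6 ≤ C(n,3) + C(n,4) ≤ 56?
5, 6

C(4,3)+C(4,4)=5; C(5,3)+C(5,4)=15; C(6,3)+C(6,4)=35; C(7,3)+C(7,4)=70. So valid n = 5, 6.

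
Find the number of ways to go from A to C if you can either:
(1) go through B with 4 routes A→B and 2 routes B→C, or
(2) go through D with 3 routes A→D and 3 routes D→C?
17
Route via B: 4×2=8. Route via D: 3×3=9. Total: 17.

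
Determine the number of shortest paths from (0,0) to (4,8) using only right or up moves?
495

Solution: Choose 4 rights from 12 moves: C(12,4) = 495.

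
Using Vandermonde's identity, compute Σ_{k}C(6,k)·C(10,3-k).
560
= C(6+10,3) = C(16,3) = 560.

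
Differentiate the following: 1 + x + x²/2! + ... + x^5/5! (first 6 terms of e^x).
1 + x + x²/2! + ... + x^4/4!
Differentiating term by term gives the first 5 terms of e^x.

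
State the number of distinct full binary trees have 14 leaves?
Using the Catalan number formula: C_n = C(2n, n) / (n+1)
C_13 = C(26, 13) / (13+1)
     = 10400600 / 14
     = 742,900
Final answer: 742,900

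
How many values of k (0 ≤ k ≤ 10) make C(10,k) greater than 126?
3

Solution: Row 10 is unimodal and symmetric about k=10/2. C(10,3)=120 ≤ 126; C(10,4)=210 > 126; by symmetry C(10,k) > 126 for k = 4..6. That's 6 - 4 + 1 = 3 values.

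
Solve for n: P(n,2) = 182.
P(n,2) = n(n−1) is increasing in n; n(n−1) ≈ (n−0.5)^2 = 182 gives n ≈ 14.0. Check: P(12,2) = 132, P(13,2) = 156, P(14,2) = 182 ✓. So n = 14.
Final answer: 14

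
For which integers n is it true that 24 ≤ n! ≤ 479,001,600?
4, 5, 6, 7, 8, 9, 10, 11, 12

Reasoning: n! is strictly increasing; 4! = 24 and 12! = 479,001,600, so valid n = 4, 5, 6, 7, 8, 9, 10, 11, 12.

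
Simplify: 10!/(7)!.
720
This equals 10×9×8 = 720.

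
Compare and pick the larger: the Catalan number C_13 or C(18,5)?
C_13

Working:
C_13 = C(26,13)/(13+1) = 10,400,600/14 = 742,900; C(18,5) = 8,568.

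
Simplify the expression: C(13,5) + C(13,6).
3,003

Solution: By Pascal's identity: C(14,6) = 3,003.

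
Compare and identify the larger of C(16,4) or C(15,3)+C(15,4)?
Equal

Reasoning: By Pascal's identity: C(16,4) = C(15,3)+C(15,4) = 1,820. Equal.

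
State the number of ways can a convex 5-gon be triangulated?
Using the Catalan number formula: C_n = C(2n, n) / (n+1)
C_3 = C(6, 3) / (3+1)
     = 20 / 4
     = 5

Answer: 5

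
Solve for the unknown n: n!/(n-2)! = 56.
n!/(n-2)! = n×(n-1), a product of 2 consecutive integers ≈ (n−0.5)^2. 56^(1/2) + 0.5 ≈ 8.0; check n = 8: 8×7 = 56 ✓. So n = 8.
Final answer: 8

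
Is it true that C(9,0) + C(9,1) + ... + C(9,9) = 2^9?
True

Solution: Binomial theorem with x = y = 1: Σ C(9,i) = (1+1)^9 = 2^9 = 512. The statement holds.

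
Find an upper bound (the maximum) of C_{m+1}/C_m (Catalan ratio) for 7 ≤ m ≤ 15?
C_{m+1}/C_m = 2(2m+1)/(m+2), which increases with m. Maximum at m = 15: 2·31/17 = 62/17.
Final answer: 62/17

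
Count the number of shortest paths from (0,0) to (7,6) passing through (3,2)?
700

Working:
To (3,2): C(5,3)=10. From there: C(8,4)=70. Total: 700.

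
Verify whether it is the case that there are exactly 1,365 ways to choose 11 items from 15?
C(15,11) = 1,365.

Answer: True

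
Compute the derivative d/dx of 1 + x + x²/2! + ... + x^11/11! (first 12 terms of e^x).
1 + x + x²/2! + ... + x^10/10!

Explanation: Differentiating term by term gives the first 11 terms of e^x.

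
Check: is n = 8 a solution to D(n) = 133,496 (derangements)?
D(8) = (8-1)·[D(7) + D(6)] = 7·[1,854 + 265] = 14,833, which does not equal 133,496.
Final answer: No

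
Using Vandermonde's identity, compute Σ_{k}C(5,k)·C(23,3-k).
3,276

Solution: = C(5+23,3) = C(28,3) = 3,276.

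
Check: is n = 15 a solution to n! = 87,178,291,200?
No

Working:
15! = 15·14! = 15·87,178,291,200 = 1,307,674,368,000, which does not equal 87,178,291,200.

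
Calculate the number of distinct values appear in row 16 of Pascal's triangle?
9

Reasoning: Row 16 has entries C(16,0)..C(16,16); by symmetry C(16,k)=C(16,16-k), giving 9 distinct values.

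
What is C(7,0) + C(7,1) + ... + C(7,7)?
128

Reasoning: Sum of binomial coefficients = 2^7 = 128.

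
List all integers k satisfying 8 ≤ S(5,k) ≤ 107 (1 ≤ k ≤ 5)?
2, 3, 4

S(5,1)=1; S(5,2)=15; S(5,3)=25; S(5,4)=10; S(5,5)=1. So valid k = 2, 3, 4.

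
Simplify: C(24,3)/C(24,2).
C(n,k+1)/C(n,k) = (n−k)/(k+1). Here (24−2)/(2+1) = 22/3 = 22/3.

Answer: 22/3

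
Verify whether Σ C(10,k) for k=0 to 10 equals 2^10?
True

Explanation: Binomial theorem: Σ C(10,k) = (1+1)^10 = 2^10 = 1,024; RHS 2^10 = 1,024.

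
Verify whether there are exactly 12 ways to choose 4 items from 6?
False

Solution: C(6,4) = 15 ≠ 12.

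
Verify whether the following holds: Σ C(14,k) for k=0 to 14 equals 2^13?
False

Reasoning: Binomial theorem: Σ C(14,k) = (1+1)^14 = 2^14 = 16,384; RHS 2^13 = 8,192.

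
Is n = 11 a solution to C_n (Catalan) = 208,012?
No

C_11 = C(22,11)/(11+1) = 705,432/12 = 58,786, which does not equal 208,012.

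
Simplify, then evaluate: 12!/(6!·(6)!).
This is C(12,6) = 924.

Answer: 924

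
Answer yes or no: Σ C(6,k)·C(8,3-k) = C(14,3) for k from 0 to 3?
Yes
Vandermonde's identity gives C(14,3) = 364; RHS C(14,3) = 364.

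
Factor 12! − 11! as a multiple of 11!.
11 × 11! = 439,084,800

Working:
12! − 11! = 12·11! − 11! = (12 − 1)·11! = 11 × 11! = 439,084,800.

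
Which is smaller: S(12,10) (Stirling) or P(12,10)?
S(12,10)

Reasoning: S(12,10) = 10·S(11,10) + S(11,9) = 10·55 + 1,155 = 1,705; P(12,10) = 239,500,800.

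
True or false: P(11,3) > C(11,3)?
True

Reasoning: P(11,3) = 990 and C(11,3) = 165; P(n,r) = r! × C(n,r) so P > C whenever r ≥ 2.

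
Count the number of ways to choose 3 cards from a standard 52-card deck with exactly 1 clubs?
13 clubs and 39 non-clubs: C(13,1) × C(39,2) = 13 × 741 = 9,633.

Answer: 9,633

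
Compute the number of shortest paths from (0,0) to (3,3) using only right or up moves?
20

Choose 3 rights from 6 moves: C(6,3) = 20.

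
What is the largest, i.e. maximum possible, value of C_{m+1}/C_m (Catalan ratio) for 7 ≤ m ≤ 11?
46/13

C_{m+1}/C_m = 2(2m+1)/(m+2), which increases with m. Maximum at m = 11: 2·23/13 = 46/13.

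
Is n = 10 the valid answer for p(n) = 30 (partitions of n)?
No

Explanation: Pentagonal recurrence p(n) = p(n−1) + p(n−2) − p(n−5) − p(n−7) + …: p(10) = p(9) + p(8) − p(5) − p(3) = 30 + 22 − 7 − 3 = 42, which does not equal 30.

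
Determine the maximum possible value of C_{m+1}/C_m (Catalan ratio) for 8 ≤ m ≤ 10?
7/2

Reasoning: C_{m+1}/C_m = 2(2m+1)/(m+2), which increases with m. Maximum at m = 10: 2·21/12 = 7/2.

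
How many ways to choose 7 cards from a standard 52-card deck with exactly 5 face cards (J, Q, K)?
617,760

Explanation: 12 face cards and 40 non-face cards: C(12,5) × C(40,2) = 792 × 780 = 617,760.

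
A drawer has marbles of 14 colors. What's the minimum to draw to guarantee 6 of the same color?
71

Reasoning: Worst case: 5 of each = 70. One more: 71.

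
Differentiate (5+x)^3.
3(5+x)^2

Using the power rule: d/dx (5+x)^3 = 3(5+x)^{2}.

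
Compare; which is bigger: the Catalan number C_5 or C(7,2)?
C_5

Solution: C_5 = C(10,5)/(5+1) = 252/6 = 42; C(7,2) = 21.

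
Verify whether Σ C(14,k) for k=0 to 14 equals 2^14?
True
Binomial theorem: Σ C(14,k) = (1+1)^14 = 2^14 = 16,384; RHS 2^14 = 16,384.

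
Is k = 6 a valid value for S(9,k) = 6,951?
S(9,6) = 6·S(8,6) + S(8,5) = 6·266 + 1,050 = 2,646, which does not equal 6,951.
Final answer: No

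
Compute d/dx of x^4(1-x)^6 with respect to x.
4x^3(1-x)^6 - 6x^4(1-x)^5

Explanation: Product rule: 4x^{3}(1-x)^{6} + x^4·(-6)(1-x)^{5}.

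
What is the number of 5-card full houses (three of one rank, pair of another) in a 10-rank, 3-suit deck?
270
Triple rank: 10. Triple suits: C(3,3)=1. Pair rank: 9. Pair suits: C(3,2)=3. Total: 270.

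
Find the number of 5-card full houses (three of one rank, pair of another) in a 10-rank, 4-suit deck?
2,160

Reasoning: Triple rank: 10. Triple suits: C(4,3)=4. Pair rank: 9. Pair suits: C(4,2)=6. Total: 2,160.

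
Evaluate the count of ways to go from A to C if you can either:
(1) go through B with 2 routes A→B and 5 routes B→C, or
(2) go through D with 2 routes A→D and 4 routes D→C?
18

Explanation: Route via B: 2×5=10. Route via D: 2×4=8. Total: 18.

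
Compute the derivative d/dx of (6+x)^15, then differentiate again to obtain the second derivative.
210(6+x)^13

Explanation: First derivative: 15(6+x)^{14}. Second derivative: 15·14·(6+x)^{13} = 210(6+x)^{13}.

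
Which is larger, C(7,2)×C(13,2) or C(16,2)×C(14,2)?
C(7,2)×C(13,2)=1,638, C(16,2)×C(14,2)=10,920.
Final answer: C(16,2)×C(14,2)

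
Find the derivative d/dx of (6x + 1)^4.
24(6x + 1)^3

Working:
Chain rule: 4(6x+1)^{3} × 6 = 24(6x+1)^{3}.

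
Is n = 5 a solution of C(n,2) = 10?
C(5,2) = 5·4/2! = 20/2 = 10, which equals 10.
Final answer: Yes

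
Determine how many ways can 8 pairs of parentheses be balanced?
Using the Catalan number formula: C_n = C(2n, n) / (n+1)
C_8 = C(16, 8) / (8+1)
     = 12870 / 9
     = 1,430

Answer: 1,430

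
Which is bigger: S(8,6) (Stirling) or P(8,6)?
P(8,6)
S(8,6) = 6·S(7,6) + S(7,5) = 6·21 + 140 = 266; P(8,6) = 20,160.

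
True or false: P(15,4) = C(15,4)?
P(15,4) = 32,760 and C(15,4) = 1,365; P(n,r) = r! × C(n,r) so P > C whenever r ≥ 2.

Answer: False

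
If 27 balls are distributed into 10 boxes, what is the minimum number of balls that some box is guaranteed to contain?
Pigeonhole: ⌈27/10⌉ = 3.
Final answer: 3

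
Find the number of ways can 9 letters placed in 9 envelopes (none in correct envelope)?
133,496
Using D(n) = (n-1)[D(n-1) + D(n-2)]:
D(9) = (9-1) × [D(8) + D(7)]
      = 8 × [14833 + 1854]
      = 8 × 16687
      = 133,496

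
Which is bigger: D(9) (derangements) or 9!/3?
D(9) = (9-1)·[D(8) + D(7)] = 8·[14,833 + 1,854] = 133,496; 9!/3 = 362,880/3 = 120,960.
Final answer: D(9)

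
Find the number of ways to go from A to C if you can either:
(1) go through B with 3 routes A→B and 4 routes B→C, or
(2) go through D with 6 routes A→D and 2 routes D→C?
24

Solution: Route via B: 3×4=12. Route via D: 6×2=12. Total: 24.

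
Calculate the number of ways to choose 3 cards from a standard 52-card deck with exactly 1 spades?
9,633

Working:
13 spades and 39 non-spades: C(13,1) × C(39,2) = 13 × 741 = 9,633.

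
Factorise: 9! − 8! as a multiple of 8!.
8 × 8! = 322,560

9! − 8! = 9·8! − 8! = (9 − 1)·8! = 8 × 8! = 322,560.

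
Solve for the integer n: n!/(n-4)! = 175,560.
n!/(n-4)! = n×(n-1)×(n-2)×(n-3), a product of 4 consecutive integers ≈ (n−1.5)^4. 175,560^(1/4) + 1.5 ≈ 22.0; check n = 22: 22×21×20×19 = 175,560 ✓. So n = 22.

Answer: 22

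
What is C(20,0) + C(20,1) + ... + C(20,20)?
Sum of binomial coefficients = 2^20 = 1,048,576.

Answer: 1,048,576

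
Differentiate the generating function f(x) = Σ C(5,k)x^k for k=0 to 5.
Term-by-term differentiation gives Σ k·C(5,k)x^{k-1} for k=1 to 5.

Answer: Σ k·C(5,k)x^(k-1) for k=1 to 5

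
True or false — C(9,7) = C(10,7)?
LHS = C(9,7) = 36; RHS = C(10,7) = 120. 36 ≠ 120, so the statement does not hold.
Final answer: False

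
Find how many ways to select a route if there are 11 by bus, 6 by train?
17
By the addition principle: 11 + 6 = 17.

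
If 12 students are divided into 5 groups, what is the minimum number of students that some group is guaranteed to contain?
3

Working:
Pigeonhole: ⌈12/5⌉ = 3.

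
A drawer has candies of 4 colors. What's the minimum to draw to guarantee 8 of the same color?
29
Worst case: 7 of each = 28. One more: 29.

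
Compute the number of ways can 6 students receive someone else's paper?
265

Solution: Using D(n) = (n-1)[D(n-1) + D(n-2)]:
D(6) = (6-1) × [D(5) + D(4)]
      = 5 × [44 + 9]
      = 5 × 53
      = 265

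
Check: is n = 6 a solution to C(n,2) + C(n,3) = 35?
Yes

Reasoning: C(6,2) + C(6,3) = 15 + 20 = 35, which equals 35.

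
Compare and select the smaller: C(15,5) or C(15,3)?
C(15,5)=3,003, C(15,3)=455.

Answer: C(15,3)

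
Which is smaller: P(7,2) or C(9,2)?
C(9,2)

Explanation: P(7,2)=42, C(9,2)=36.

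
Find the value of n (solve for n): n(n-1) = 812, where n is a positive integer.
29
n² − n − 812 = 0, so n = (1 ± √(1 + 4·812))/2 = (1 ± √3,249)/2 = (1 ± 57)/2, i.e. n = 29 or n = -28. Taking the positive root, n = 29 (check: 29×28 = 812).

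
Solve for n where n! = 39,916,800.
11

Working:
n! is strictly increasing. 9! = 362,880, 10! = 3,628,800, 11! = 39,916,800 ✓. So n = 11.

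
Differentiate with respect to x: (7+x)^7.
7(7+x)^6

Using the power rule: d/dx (7+x)^7 = 7(7+x)^{6}.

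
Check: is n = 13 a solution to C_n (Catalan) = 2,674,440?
No
C_13 = C(26,13)/(13+1) = 10,400,600/14 = 742,900, which does not equal 2,674,440.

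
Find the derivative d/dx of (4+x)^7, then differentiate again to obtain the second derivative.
First derivative: 7(4+x)^{6}. Second derivative: 7·6·(4+x)^{5} = 42(4+x)^{5}.
Final answer: 42(4+x)^5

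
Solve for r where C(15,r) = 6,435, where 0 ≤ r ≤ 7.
7

Solution: C(15,r) is increasing for 0 ≤ r ≤ 7. Stepping up (C(15,r+1) = C(15,r)·(15−r)/(r+1)): C(15,1) = 15, C(15,2) = 105, C(15,3) = 455, C(15,4) = 1,365, C(15,5) = 3,003, C(15,6) = 5,005, C(15,7) = 6,435 ✓. So r = 7.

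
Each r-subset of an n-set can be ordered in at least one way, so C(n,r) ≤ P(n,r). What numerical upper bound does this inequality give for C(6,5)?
720

Solution: P(6,5) = 6·5·4·3·2 = 720, so C(6,5) ≤ 720. (The bound is loose by a factor of 5! = 120: C(6,5) = 720/120 = 6.)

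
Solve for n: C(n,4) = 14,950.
26

C(n,4) = n(n−1)(n−2)(n−3)/4! is increasing in n, and n(n−1)(n−2)(n−3) = 4!·14,950 = 358,800 ≈ (n−1.5)^4 gives n ≈ 26.0. Check: C(24,4) = 10,626, C(25,4) = 12,650, C(26,4) = 14,950 ✓. So n = 26.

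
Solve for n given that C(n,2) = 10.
5
C(n,2) = n(n−1)/2! is increasing in n, and n(n−1) = 2!·10 = 20 ≈ (n−0.5)^2 gives n ≈ 5.0. Check: C(3,2) = 3, C(4,2) = 6, C(5,2) = 10 ✓. So n = 5.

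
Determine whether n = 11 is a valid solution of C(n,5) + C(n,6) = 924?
Yes

Explanation: C(11,5) + C(11,6) = 462 + 462 = 924, which equals 924.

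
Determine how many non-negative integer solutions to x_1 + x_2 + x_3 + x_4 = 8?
165

Reasoning: C(8+4-1, 4-1) = 165.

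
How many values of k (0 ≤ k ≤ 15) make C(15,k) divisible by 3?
10
Checking C(15,k) mod 3 for k = 0..15: divisible at k = 1, 2, 4, 5, 7, 8, 10, 11, 13, 14. That's 10 values.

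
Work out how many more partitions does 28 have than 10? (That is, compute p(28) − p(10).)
3,676

Solution: Pentagonal recurrence p(n) = p(n−1) + p(n−2) − p(n−5) − p(n−7) + …: p(28) = p(27) + p(26) − p(23) − p(21) + p(16) + p(13) − p(6) − p(2) = 3,010 + 2,436 − 1,255 − 792 + 231 + 101 − 11 − 2 = 3,718.
p(10) = p(9) + p(8) − p(5) − p(3) = 30 + 22 − 7 − 3 = 42.
Difference = 3,718 − 42 = 3,676.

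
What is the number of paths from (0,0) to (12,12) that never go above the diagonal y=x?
208,012

Reasoning: Counted by the Catalan number C_12: C_12 = C(24,12)/(12+1) = 2,704,156/13 = 208,012.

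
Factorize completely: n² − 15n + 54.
Seek roots whose sum is 15 and product is 54: (6, 9). So n² − 15n + 54 = (n − 6)(n − 9).

Answer: (n − 6)(n − 9)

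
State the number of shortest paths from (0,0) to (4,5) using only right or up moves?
126

Reasoning: Choose 4 rights from 9 moves: C(9,4) = 126.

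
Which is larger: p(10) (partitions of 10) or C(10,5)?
C(10,5)

Explanation: Pentagonal recurrence p(n) = p(n−1) + p(n−2) − p(n−5) − p(n−7) + …: p(10) = p(9) + p(8) − p(5) − p(3) = 30 + 22 − 7 − 3 = 42; C(10,5) = 252.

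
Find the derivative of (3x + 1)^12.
36(3x + 1)^11
Chain rule: 12(3x+1)^{11} × 3 = 36(3x+1)^{11}.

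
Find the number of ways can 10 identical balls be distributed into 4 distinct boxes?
C(10+4-1, 4-1) = C(13, 3) = 286.
Final answer: 286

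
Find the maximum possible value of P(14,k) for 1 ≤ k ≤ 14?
87,178,291,200

P(14,k) increases in k, so maximum at k = 14: 14! = 87,178,291,200.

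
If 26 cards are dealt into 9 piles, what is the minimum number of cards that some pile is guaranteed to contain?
3

Solution: Pigeonhole: ⌈26/9⌉ = 3.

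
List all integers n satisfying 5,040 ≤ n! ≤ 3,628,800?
7, 8, 9, 10

Explanation: n! is strictly increasing; 7! = 5,040 and 10! = 3,628,800, so valid n = 7, 8, 9, 10.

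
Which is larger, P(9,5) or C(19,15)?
P(9,5)=15,120, C(19,15)=3,876.
Final answer: P(9,5)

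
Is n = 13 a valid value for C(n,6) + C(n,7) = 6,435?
No

Solution: C(13,6) + C(13,7) = 1,716 + 1,716 = 3,432, which does not equal 6,435.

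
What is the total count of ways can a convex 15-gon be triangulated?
742,900

Using the Catalan number formula: C_n = C(2n, n) / (n+1)
C_13 = C(26, 13) / (13+1)
     = 10400600 / 14
     = 742,900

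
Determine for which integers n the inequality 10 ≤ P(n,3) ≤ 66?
P(3,3)=6; P(4,3)=24; P(5,3)=60; P(6,3)=120. So valid n = 4, 5.
Final answer: 4, 5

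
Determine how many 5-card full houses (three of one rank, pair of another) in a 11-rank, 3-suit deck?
330

Solution: Triple rank: 11. Triple suits: C(3,3)=1. Pair rank: 10. Pair suits: C(3,2)=3. Total: 330.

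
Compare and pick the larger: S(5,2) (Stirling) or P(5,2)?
P(5,2)

Solution: S(5,2) = 2·S(4,2) + S(4,1) = 2·7 + 1 = 15; P(5,2) = 20.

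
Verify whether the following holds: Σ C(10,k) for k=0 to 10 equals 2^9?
False

Solution: Binomial theorem: Σ C(10,k) = (1+1)^10 = 2^10 = 1,024; RHS 2^9 = 512.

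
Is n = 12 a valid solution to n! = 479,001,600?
Yes
12! = 12·11! = 12·39,916,800 = 479,001,600, which equals 479,001,600.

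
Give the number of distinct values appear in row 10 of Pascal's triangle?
6
Row 10 has entries C(10,0)..C(10,10); by symmetry C(10,k)=C(10,10-k), giving 6 distinct values.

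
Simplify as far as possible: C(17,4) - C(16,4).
560

C(17,4) - C(16,4) = C(16,3) = 560.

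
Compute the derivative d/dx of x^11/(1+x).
(11x^10(1+x) - x^11)/(1+x)²

Working:
Quotient rule: [11x^{10}(1+x) - x^11]/(1+x)².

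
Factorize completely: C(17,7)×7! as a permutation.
C(17,7)×7! = [17!/(7!(10)!)]×7! = 17!/(10)! = P(17,7) = 98,017,920.

Answer: P(17,7)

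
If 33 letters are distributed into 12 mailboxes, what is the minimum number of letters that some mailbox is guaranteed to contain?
Pigeonhole: ⌈33/12⌉ = 3.
Final answer: 3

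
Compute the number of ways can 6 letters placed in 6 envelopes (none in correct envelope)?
265
Using D(n) = (n-1)[D(n-1) + D(n-2)]:
D(6) = (6-1) × [D(5) + D(4)]
      = 5 × [44 + 9]
      = 5 × 53
      = 265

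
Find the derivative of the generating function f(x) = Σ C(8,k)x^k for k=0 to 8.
Term-by-term differentiation gives Σ k·C(8,k)x^{k-1} for k=1 to 8.

Answer: Σ k·C(8,k)x^(k-1) for k=1 to 8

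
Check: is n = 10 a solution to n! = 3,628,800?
Yes

Solution: 10! = 10·9! = 10·362,880 = 3,628,800, which equals 3,628,800.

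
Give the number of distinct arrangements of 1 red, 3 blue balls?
4

Explanation: Multinomial: 4!/(1! × 3!) = 4.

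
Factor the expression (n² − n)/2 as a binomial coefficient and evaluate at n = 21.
C(n,2); C(21,2) = 210

Working:
(n² − n)/2 = n(n−1)/2 = C(n,2). At n = 21: C(21,2) = 210.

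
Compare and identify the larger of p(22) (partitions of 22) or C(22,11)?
Pentagonal recurrence p(n) = p(n−1) + p(n−2) − p(n−5) − p(n−7) + …: p(22) = p(21) + p(20) − p(17) − p(15) + p(10) + p(7) − p(0) = 792 + 627 − 297 − 176 + 42 + 15 − 1 = 1,002; C(22,11) = 705,432.

Answer: C(22,11)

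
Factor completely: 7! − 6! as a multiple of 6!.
6 × 6! = 4,320

Working:
7! − 6! = 7·6! − 6! = (7 − 1)·6! = 6 × 6! = 4,320.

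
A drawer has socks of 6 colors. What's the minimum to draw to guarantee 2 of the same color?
Worst case: 1 of each = 6. One more: 7.

Answer: 7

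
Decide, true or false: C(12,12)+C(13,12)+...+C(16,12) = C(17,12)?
False

Solution: Hockey stick identity gives Σ = C(17,13) = 2,380; RHS C(17,12) = 6,188.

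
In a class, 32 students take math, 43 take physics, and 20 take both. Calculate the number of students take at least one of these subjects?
55

Explanation: |A∪B| = |A|+|B|-|A∩B| = 32+43-20 = 55.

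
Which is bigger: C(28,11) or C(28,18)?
C(28,11)=21,474,180, C(28,18)=13,123,110.
Final answer: C(28,11)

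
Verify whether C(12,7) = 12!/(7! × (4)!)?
The correct denominator is 7!×5!, giving C(12,7) = 792; the stated RHS is 12!/(7!×4!) = 3,960 ≠ 792, so the statement does not hold.
Final answer: False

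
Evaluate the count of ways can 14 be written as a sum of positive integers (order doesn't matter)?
135

Solution: Pentagonal recurrence p(n) = p(n−1) + p(n−2) − p(n−5) − p(n−7) + …: p(14) = p(13) + p(12) − p(9) − p(7) + p(2) = 101 + 77 − 30 − 15 + 2 = 135.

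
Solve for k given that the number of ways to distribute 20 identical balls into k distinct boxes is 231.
3

Solution: Stars and bars: the count is C(20+k−1, k−1), increasing in k. k=2: C(21,1) = 21, k=3: C(22,2) = 231 ✓. So k = 3.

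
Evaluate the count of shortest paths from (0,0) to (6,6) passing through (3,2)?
350

To (3,2): C(5,3)=10. From there: C(7,3)=35. Total: 350.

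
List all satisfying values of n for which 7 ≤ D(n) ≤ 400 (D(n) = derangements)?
4, 5, 6

Working:
Using D(n) = (n−1)[D(n−1) + D(n−2)] with D(1)=0, D(2)=1: D(3)=2; D(4)=9; D(5)=44; D(6)=265; D(7)=1,854. So valid n = 4, 5, 6.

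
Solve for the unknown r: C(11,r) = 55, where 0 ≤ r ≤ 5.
2

Solution: C(11,r) is increasing for 0 ≤ r ≤ 5. Stepping up (C(11,r+1) = C(11,r)·(11−r)/(r+1)): C(11,1) = 11, C(11,2) = 55 ✓. So r = 2.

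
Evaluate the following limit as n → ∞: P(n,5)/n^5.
1
P(n,5) = n(n-1)···(n-4) ≈ n^5 for large n. Limit = 1.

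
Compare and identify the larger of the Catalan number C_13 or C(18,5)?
C_13

Solution: C_13 = C(26,13)/(13+1) = 10,400,600/14 = 742,900; C(18,5) = 8,568.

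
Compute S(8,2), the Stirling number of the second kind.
127

Working:
Using the Stirling recurrence: S(n,k) = k·S(n-1,k) + S(n-1,k-1)
S(8,2) = 2·S(7,2) + S(7,1)
         = 2·63 + 1
         = 126 + 1
         = 127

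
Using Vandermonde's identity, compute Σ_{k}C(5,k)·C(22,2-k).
351

Reasoning: = C(5+22,2) = C(27,2) = 351.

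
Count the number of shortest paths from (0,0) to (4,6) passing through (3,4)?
105

Solution: To (3,4): C(7,3)=35. From there: C(3,1)=3. Total: 105.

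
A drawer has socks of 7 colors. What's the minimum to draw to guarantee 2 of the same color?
Worst case: 1 of each = 7. One more: 8.

Answer: 8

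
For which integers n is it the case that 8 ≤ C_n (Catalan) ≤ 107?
4, 5

C_3=5; C_4=14; C_5=42; C_6=132. So valid n = 4, 5.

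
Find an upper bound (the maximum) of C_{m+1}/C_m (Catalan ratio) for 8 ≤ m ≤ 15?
C_{m+1}/C_m = 2(2m+1)/(m+2), which increases with m. Maximum at m = 15: 2·31/17 = 62/17.

Answer: 62/17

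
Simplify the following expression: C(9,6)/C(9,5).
2/3

Reasoning: C(n,k+1)/C(n,k) = (n−k)/(k+1). Here (9−5)/(5+1) = 4/6 = 2/3.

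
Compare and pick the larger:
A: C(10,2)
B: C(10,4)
B

Solution: A=C(10,2)=45, B=C(10,4)=210.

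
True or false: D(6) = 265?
True

Reasoning: Derangements of 6 elements: D(6) = (6-1)·[D(5) + D(4)] = 5·[44 + 9] = 265.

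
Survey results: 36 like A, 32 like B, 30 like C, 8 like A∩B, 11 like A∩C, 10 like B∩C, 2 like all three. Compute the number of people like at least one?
71
|A∪B∪C| = 36+32+30-8-11-10+2 = 71.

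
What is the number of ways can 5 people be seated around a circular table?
24
Circular arrangements: (5-1)! = 24.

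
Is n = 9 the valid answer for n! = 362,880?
Yes

9! = 9·8! = 9·40,320 = 362,880, which equals 362,880.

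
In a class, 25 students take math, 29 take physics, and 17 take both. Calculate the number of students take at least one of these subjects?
|A∪B| = |A|+|B|-|A∩B| = 25+29-17 = 37.

Answer: 37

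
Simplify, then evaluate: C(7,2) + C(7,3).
56
By Pascal's identity: C(8,3) = 56.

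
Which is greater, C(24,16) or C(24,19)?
C(24,16)

Reasoning: C(24,16)=735,471, C(24,19)=42,504.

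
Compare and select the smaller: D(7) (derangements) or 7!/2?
D(7)

Explanation: D(7) = (7-1)·[D(6) + D(5)] = 6·[265 + 44] = 1,854; 7!/2 = 5,040/2 = 2,520.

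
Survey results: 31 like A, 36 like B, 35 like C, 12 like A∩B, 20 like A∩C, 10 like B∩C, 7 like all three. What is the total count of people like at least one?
67

Reasoning: |A∪B∪C| = 31+36+35-12-20-10+7 = 67.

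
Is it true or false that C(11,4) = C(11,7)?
True
Symmetry C(n,k) = C(n,n-k): C(11,4) = 330 and C(11,7) = 330. Both sides agree, so the statement holds.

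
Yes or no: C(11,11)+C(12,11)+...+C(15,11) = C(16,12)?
Hockey stick identity gives Σ = C(16,12) = 1,820; RHS C(16,12) = 1,820.
Final answer: Yes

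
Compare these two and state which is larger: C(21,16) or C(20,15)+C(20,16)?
Equal

Explanation: By Pascal's identity: C(21,16) = C(20,15)+C(20,16) = 20,349. Equal.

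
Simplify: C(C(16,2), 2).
7,140

Explanation: C(16,2) = 120, then C(120, 2) = 7,140.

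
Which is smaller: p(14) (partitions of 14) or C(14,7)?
p(14)

Explanation: Pentagonal recurrence p(n) = p(n−1) + p(n−2) − p(n−5) − p(n−7) + …: p(14) = p(13) + p(12) − p(9) − p(7) + p(2) = 101 + 77 − 30 − 15 + 2 = 135; C(14,7) = 3,432.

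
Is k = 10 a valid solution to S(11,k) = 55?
Yes

Reasoning: S(11,10) = 10·S(10,10) + S(10,9) = 10·1 + 45 = 55, which equals 55.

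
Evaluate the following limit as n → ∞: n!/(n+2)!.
0
n!/(n+2)! = 1/[(n+1)(n+2)] → 0 as n → ∞.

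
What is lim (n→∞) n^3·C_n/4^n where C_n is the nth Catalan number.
∞

Solution: C_n ~ 4^n/(n^(3/2)√π), so n^3·C_n/4^n ~ n^(3 − 3/2)/√π → ∞.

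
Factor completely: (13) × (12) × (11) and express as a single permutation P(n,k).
P(13,3) = 13!/(10)!

Working:
Product of 3 consecutive descending integers starting at 13: P(13,3) = 13!/10! = 1,716.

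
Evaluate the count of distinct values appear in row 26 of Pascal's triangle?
14
Row 26 has entries C(26,0)..C(26,26); by symmetry C(26,k)=C(26,26-k), giving 14 distinct values.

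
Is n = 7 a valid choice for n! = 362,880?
7! = 7·6! = 7·720 = 5,040, which does not equal 362,880.

Answer: No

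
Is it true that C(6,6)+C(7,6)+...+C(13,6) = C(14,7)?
True

Hockey stick identity gives Σ = C(14,7) = 3,432; RHS C(14,7) = 3,432.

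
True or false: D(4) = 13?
False

Reasoning: Derangements of 4 elements: D(4) = (4-1)·[D(3) + D(2)] = 3·[2 + 1] = 9.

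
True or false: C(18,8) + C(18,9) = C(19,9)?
Pascal's identity C(n,k) + C(n,k+1) = C(n+1,k+1): 43,758 + 48,620 = 92,378 = C(19,9).
Final answer: True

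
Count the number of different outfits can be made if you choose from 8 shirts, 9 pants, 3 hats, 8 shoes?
1,728
By the multiplication principle: 8 × 9 × 3 × 8 = 1,728.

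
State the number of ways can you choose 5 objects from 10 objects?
252

Reasoning: C(10,5) = 10! / (5! × (10-5)!)
         = 10! / (5! × 5!)
         = 252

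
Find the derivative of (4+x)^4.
4(4+x)^3

Explanation: Using the power rule: d/dx (4+x)^4 = 4(4+x)^{3}.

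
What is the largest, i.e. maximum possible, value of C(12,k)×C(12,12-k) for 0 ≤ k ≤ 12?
853,776

Explanation: C(12,k)·C(12,12-k) = C(12,k)², maximised at the centre k = 6: C(12,6)² = 853,776.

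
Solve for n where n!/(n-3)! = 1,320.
12

Reasoning: n!/(n-3)! = n×(n-1)×(n-2), a product of 3 consecutive integers ≈ (n−1)^3. 1,320^(1/3) + 1 ≈ 12.0; check n = 12: 12×11×10 = 1,320 ✓. So n = 12.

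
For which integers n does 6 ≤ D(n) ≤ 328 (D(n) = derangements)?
4, 5, 6

Solution: Using D(n) = (n−1)[D(n−1) + D(n−2)] with D(1)=0, D(2)=1: D(3)=2; D(4)=9; D(5)=44; D(6)=265; D(7)=1,854. So valid n = 4, 5, 6.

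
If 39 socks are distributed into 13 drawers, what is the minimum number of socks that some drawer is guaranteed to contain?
3

Solution: Pigeonhole: ⌈39/13⌉ = 3.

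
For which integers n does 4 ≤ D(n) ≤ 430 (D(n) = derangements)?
4, 5, 6
Using D(n) = (n−1)[D(n−1) + D(n−2)] with D(1)=0, D(2)=1: D(3)=2; D(4)=9; D(5)=44; D(6)=265; D(7)=1,854. So valid n = 4, 5, 6.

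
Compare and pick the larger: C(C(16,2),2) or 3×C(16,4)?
C(C(16,2),2)
C(C(16,2),2)=7,140, 3×C(16,4)=5,460.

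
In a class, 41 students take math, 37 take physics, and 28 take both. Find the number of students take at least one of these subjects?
50

Reasoning: |A∪B| = |A|+|B|-|A∩B| = 41+37-28 = 50.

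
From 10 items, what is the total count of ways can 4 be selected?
210

Reasoning: C(10,4) = 10! / (4! × (10-4)!)
         = 10! / (4! × 6!)
         = 210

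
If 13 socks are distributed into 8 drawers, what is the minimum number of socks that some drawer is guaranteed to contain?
Pigeonhole: ⌈13/8⌉ = 2.
Final answer: 2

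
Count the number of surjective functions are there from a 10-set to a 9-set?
16,329,600
Onto functions = 9! × S(10,9)
First compute S(10,9) via recurrence:
Using the Stirling recurrence: S(n,k) = k·S(n-1,k) + S(n-1,k-1)
S(10,9) = 9·S(9,9) + S(9,8)
         = 9·1 + 36
         = 9 + 36
         = 45
Then: 362880 × 45 = 16,329,600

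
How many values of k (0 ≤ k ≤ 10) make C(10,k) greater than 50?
Row 10 is unimodal and symmetric about k=10/2. C(10,2)=45 ≤ 50; C(10,3)=120 > 50; by symmetry C(10,k) > 50 for k = 3..7. That's 7 - 3 + 1 = 5 values.
Final answer: 5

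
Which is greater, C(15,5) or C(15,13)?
C(15,5)=3,003, C(15,13)=105.
Final answer: C(15,5)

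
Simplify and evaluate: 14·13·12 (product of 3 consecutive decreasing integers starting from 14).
2,184

Working:
This is P(14,3) = 14!/(11)! = 2,184.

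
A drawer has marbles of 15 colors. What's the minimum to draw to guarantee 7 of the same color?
91
Worst case: 6 of each = 90. One more: 91.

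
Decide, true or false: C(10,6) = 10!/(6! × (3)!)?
False

Solution: The correct denominator is 6!×4!, giving C(10,6) = 210; the stated RHS is 10!/(6!×3!) = 840 ≠ 210, so the statement does not hold.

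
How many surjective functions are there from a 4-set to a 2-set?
14

Onto functions = 2! × S(4,2)
First compute S(4,2) via recurrence:
Using the Stirling recurrence: S(n,k) = k·S(n-1,k) + S(n-1,k-1)
S(4,2) = 2·S(3,2) + S(3,1)
         = 2·3 + 1
         = 6 + 1
         = 7
Then: 2 × 7 = 14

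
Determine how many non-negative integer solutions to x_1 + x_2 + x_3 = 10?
66

Reasoning: C(10+3-1, 3-1) = 66.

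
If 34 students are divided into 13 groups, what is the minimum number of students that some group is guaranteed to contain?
3

Working:
Pigeonhole: ⌈34/13⌉ = 3.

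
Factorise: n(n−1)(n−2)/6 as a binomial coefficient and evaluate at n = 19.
C(n,3); C(19,3) = 969
n(n−1)(n−2)/6 = n!/(3!(n−3)!) = C(n,3). At n = 19: C(19,3) = 969.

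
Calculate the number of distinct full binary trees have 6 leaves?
Using the Catalan number formula: C_n = C(2n, n) / (n+1)
C_5 = C(10, 5) / (5+1)
     = 252 / 6
     = 42
Final answer: 42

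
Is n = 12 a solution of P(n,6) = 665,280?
P(12,6) = 12·11·10·9·8·7 = 665,280, which equals 665,280.
Final answer: Yes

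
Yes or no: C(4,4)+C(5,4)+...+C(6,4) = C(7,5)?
Yes

Explanation: Hockey stick identity gives Σ = C(7,5) = 21; RHS C(7,5) = 21.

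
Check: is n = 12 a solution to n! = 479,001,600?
Yes

Solution: 12! = 12·11! = 12·39,916,800 = 479,001,600, which equals 479,001,600.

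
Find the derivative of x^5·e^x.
Product rule: d/dx[x^5]·e^x + x^5·d/dx[e^x] = 5x^{4}e^x + x^5e^x.
Final answer: (5x^4 + x^5)e^x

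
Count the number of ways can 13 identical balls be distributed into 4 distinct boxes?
560

Working:
C(13+4-1, 4-1) = C(16, 3) = 560.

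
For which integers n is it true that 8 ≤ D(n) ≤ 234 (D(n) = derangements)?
4, 5

Using D(n) = (n−1)[D(n−1) + D(n−2)] with D(1)=0, D(2)=1: D(3)=2; D(4)=9; D(5)=44; D(6)=265. So valid n = 4, 5.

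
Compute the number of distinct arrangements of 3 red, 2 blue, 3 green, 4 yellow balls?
277,200

Reasoning: Multinomial: 12!/(3! × 2! × 3! × 4!) = 277,200.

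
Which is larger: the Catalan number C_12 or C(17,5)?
C_12 = C(24,12)/(12+1) = 2,704,156/13 = 208,012; C(17,5) = 6,188.

Answer: C_12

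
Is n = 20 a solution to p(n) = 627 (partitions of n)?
Yes

Pentagonal recurrence p(n) = p(n−1) + p(n−2) − p(n−5) − p(n−7) + …: p(20) = p(19) + p(18) − p(15) − p(13) + p(8) + p(5) = 490 + 385 − 176 − 101 + 22 + 7 = 627, which equals 627.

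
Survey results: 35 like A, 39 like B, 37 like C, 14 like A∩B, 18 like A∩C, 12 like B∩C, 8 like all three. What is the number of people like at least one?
75

Working:
|A∪B∪C| = 35+39+37-14-18-12+8 = 75.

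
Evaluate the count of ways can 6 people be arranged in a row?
720

Reasoning: Arrangements of 6 distinct objects: 6! = 720.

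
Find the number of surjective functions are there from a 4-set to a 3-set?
36

Solution: Onto functions = 3! × S(4,3)
First compute S(4,3) via recurrence:
Using the Stirling recurrence: S(n,k) = k·S(n-1,k) + S(n-1,k-1)
S(4,3) = 3·S(3,3) + S(3,2)
         = 3·1 + 3
         = 3 + 3
         = 6
Then: 6 × 6 = 36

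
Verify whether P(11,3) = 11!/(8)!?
True

Solution: Permutation formula P(n,k) = n!/(n-k)!: 11!/8! = 39,916,800/40,320 = 990 = P(11,3). The statement holds.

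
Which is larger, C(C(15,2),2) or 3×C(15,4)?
C(C(15,2),2)

Explanation: C(C(15,2),2)=5,460, 3×C(15,4)=4,095.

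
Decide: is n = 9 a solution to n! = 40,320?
9! = 9·8! = 9·40,320 = 362,880, which does not equal 40,320.
Final answer: No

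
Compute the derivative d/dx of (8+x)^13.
13(8+x)^12
Using the power rule: d/dx (8+x)^13 = 13(8+x)^{12}.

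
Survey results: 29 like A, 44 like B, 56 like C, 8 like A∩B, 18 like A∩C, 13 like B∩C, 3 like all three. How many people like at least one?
93
|A∪B∪C| = 29+44+56-8-18-13+3 = 93.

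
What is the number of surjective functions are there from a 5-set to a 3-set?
150

Solution: Onto functions = 3! × S(5,3)
First compute S(5,3) via recurrence:
Using the Stirling recurrence: S(n,k) = k·S(n-1,k) + S(n-1,k-1)
S(5,3) = 3·S(4,3) + S(4,2)
         = 3·6 + 7
         = 18 + 7
         = 25
Then: 6 × 25 = 150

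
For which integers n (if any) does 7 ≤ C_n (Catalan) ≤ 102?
4, 5

Reasoning: C_3=5; C_4=14; C_5=42; C_6=132. So valid n = 4, 5.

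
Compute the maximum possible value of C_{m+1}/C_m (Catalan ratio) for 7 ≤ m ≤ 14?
29/8

C_{m+1}/C_m = 2(2m+1)/(m+2), which increases with m. Maximum at m = 14: 2·29/16 = 29/8.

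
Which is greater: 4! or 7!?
7!

4!=24, 7!=5,040. 7! > 4!.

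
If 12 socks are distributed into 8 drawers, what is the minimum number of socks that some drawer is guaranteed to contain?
2
Pigeonhole: ⌈12/8⌉ = 2.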